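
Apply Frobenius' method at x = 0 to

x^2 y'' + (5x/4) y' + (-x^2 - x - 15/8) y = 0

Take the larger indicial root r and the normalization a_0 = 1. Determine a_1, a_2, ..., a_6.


Write in Frobenius form y'' + (p(x)/x) y' + (q(x)/x^2) y = 0:
  p(x) = 5/4,  q(x) = -x^2 - x - 15/8.
Indicial equation: r(r-1) + (5/4) r + (-15/8) = 0 -> roots r_1 = 5/4, r_2 = -3/2.
Take r = r_1 = 5/4. Let y(x) = x^r sum_{n>=0} a_n x^n with a_0 = 1.
Substitute y = x^r sum a_n x^n and match x^{r+n}. The recurrence is
  D(n) a_n - 1 a_{n-1} - 1 a_{n-2} = 0,  where D(n) = (r+n)(r+n-1) + (5/4)(r+n) + (-15/8).
  a_n = [1 a_{n-1} + 1 a_{n-2}] / D(n).
Since the indicial polynomial factors as (r - r_1)(r - r_2), D(n) = (r_1 + n - r_1)(r_1 + n - r_2) = n(n + 11/4).
Evaluating step by step (a_0 = 1):
  n = 1: D(1) = 1(1 + 11/4) = 15/4; numerator = 1(1) = 1; a_1 = (1)/(15/4) = 4/15
  n = 2: D(2) = 2(2 + 11/4) = 19/2; numerator = 1(4/15) + 1(1) = 19/15; a_2 = (19/15)/(19/2) = 2/15
  n = 3: D(3) = 3(3 + 11/4) = 69/4; numerator = 1(2/15) + 1(4/15) = 2/5; a_3 = (2/5)/(69/4) = 8/345
  n = 4: D(4) = 4(4 + 11/4) = 27; numerator = 1(8/345) + 1(2/15) = 18/115; a_4 = (18/115)/(27) = 2/345
  n = 5: D(5) = 5(5 + 11/4) = 155/4; numerator = 1(2/345) + 1(8/345) = 2/69; a_5 = (2/69)/(155/4) = 8/10695
  n = 6: D(6) = 6(6 + 11/4) = 105/2; numerator = 1(8/10695) + 1(2/345) = 14/2139; a_6 = (14/2139)/(105/2) = 4/32085

r = 5/4; a_0 = 1; a_1 = 4/15; a_2 = 2/15; a_3 = 8/345; a_4 = 2/345; a_5 = 8/10695; a_6 = 4/32085


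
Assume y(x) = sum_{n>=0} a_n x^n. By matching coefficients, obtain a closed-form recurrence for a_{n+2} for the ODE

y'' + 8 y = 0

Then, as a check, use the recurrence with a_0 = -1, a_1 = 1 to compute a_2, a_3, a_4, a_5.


Substitute y = sum_n a_n x^n into y'' + (const) y = 0.
y''(x) = sum_{n>=0} (n+2)(n+1) a_{n+2} x^n.
The ODE becomes sum_n [(n+2)(n+1) a_{n+2} + 8 a_n] x^n = 0.
Setting each coefficient to zero gives the recurrence:
  (n+2)(n+1) a_{n+2} + 8 a_n = 0,
  a_{n+2} = -8 / ((n+1)(n+2)) a_n.

Check with a_0 = -1, a_1 = 1 (apply the recurrence for n = 0, 1, 2, 3): a_0 = -1, a_1 = 1, a_2 = 4, a_3 = -4/3, a_4 = -8/3, a_5 = 8/15.

a_{n+2} = -8/((n+1)(n+2)) * a_n; check: a_0 = -1, a_1 = 1, a_2 = 4, a_3 = -4/3, a_4 = -8/3, a_5 = 8/15


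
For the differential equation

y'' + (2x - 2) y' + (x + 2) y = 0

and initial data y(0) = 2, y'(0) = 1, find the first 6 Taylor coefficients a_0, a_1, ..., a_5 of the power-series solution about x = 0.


Ansatz: y(x) = sum_{n>=0} a_n x^n, so y'(x) = sum_{n>=1} n a_n x^(n-1) and y''(x) = sum_{n>=2} n(n-1) a_n x^(n-2).
Substitute into P(x) y'' + Q(x) y' + R(x) y = 0 with P(x) = 1, Q(x) = 2x - 2, R(x) = x + 2, and match powers of x.
Initial conditions: a_0 = 2, a_1 = 1.
Setting the coefficient of each power of x to zero and solving order by order (substituting the coefficients already found):
  x^0: 2 a_2 - 2 a_1 + 2 a_0 = 0  ->  2 a_2 = 2 a_1 - 2 a_0 = -2  ->  a_2 = -1
  x^1: 6 a_3 - 4 a_2 + 4 a_1 + a_0 = 0  ->  6 a_3 = 4 a_2 - 4 a_1 - a_0 = -10  ->  a_3 = -5/3
  x^2: 12 a_4 - 6 a_3 + 6 a_2 + a_1 = 0  ->  12 a_4 = 6 a_3 - 6 a_2 - a_1 = -5  ->  a_4 = -5/12
  x^3: 20 a_5 - 8 a_4 + 8 a_3 + a_2 = 0  ->  20 a_5 = 8 a_4 - 8 a_3 - a_2 = 11  ->  a_5 = 11/20
Truncated series: y(x) = 2 + x - x^2 - (5/3) x^3 - (5/12) x^4 + (11/20) x^5 + O(x^6).

a_0 = 2; a_1 = 1; a_2 = -1; a_3 = -5/3; a_4 = -5/12; a_5 = 11/20


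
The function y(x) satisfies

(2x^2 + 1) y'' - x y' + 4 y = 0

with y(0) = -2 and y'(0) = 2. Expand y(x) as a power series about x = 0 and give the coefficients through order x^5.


Ansatz: y(x) = sum_{n>=0} a_n x^n, so y'(x) = sum_{n>=1} n a_n x^(n-1) and y''(x) = sum_{n>=2} n(n-1) a_n x^(n-2).
Substitute into P(x) y'' + Q(x) y' + R(x) y = 0 with P(x) = 2x^2 + 1, Q(x) = -x, R(x) = 4, and match powers of x.
Initial conditions: a_0 = -2, a_1 = 2.
Setting the coefficient of each power of x to zero and solving order by order (substituting the coefficients already found):
  x^0: 2 a_2 + 4 a_0 = 0  ->  2 a_2 = -4 a_0 = 8  ->  a_2 = 4
  x^1: 6 a_3 + 3 a_1 = 0  ->  6 a_3 = -3 a_1 = -6  ->  a_3 = -1
  x^2: 12 a_4 + 6 a_2 = 0  ->  12 a_4 = -6 a_2 = -24  ->  a_4 = -2
  x^3: 20 a_5 + 13 a_3 = 0  ->  20 a_5 = -13 a_3 = 13  ->  a_5 = 13/20
Truncated series: y(x) = -2 + 2 x + 4 x^2 - x^3 - 2 x^4 + (13/20) x^5 + O(x^6).

a_0 = -2; a_1 = 2; a_2 = 4; a_3 = -1; a_4 = -2; a_5 = 13/20


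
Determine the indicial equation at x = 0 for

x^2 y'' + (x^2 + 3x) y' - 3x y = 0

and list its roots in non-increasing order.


Divide by x^2 to reach normal form y'' + P_1(x) y' + P_2(x) y = 0 with P_1(x) = 1 + 3/x and P_2(x) = -3/x.
x = 0 is a singular point because the y'-coefficient 1 + 3/x has a pole at x = 0 and the y-coefficient -3/x has a pole at x = 0.
It is a regular singular point because x P_1(x) = p(x) = x + 3 and x^2 P_2(x) = q(x) = -3x are polynomials, hence analytic at x = 0.
p(0) = 3,  q(0) = 0.
Indicial equation: r(r-1) + p(0) r + q(0) = 0, i.e. r^2 + (p(0) - 1) r + q(0) = 0, i.e. r^2 + 2 r = 0.
Discriminant: (2)^2 - 4(0) = 4, so r = (-2 ± 2)/2.
Solving: r_1 = 0, r_2 = -2.

indicial: r^2 + 2 r = 0; roots r_1 = 0, r_2 = -2


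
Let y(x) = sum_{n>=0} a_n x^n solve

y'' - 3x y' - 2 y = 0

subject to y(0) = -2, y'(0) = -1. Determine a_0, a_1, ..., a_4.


Ansatz: y(x) = sum_{n>=0} a_n x^n, so y'(x) = sum_{n>=1} n a_n x^(n-1) and y''(x) = sum_{n>=2} n(n-1) a_n x^(n-2).
Substitute into P(x) y'' + Q(x) y' + R(x) y = 0 with P(x) = 1, Q(x) = -3x, R(x) = -2, and match powers of x.
Initial conditions: a_0 = -2, a_1 = -1.
Setting the coefficient of each power of x to zero and solving order by order (substituting the coefficients already found):
  x^0: 2 a_2 - 2 a_0 = 0  ->  2 a_2 = 2 a_0 = -4  ->  a_2 = -2
  x^1: 6 a_3 - 5 a_1 = 0  ->  6 a_3 = 5 a_1 = -5  ->  a_3 = -5/6
  x^2: 12 a_4 - 8 a_2 = 0  ->  12 a_4 = 8 a_2 = -16  ->  a_4 = -4/3
Truncated series: y(x) = -2 - x - 2 x^2 - (5/6) x^3 - (4/3) x^4 + O(x^5).

a_0 = -2; a_1 = -1; a_2 = -2; a_3 = -5/6; a_4 = -4/3


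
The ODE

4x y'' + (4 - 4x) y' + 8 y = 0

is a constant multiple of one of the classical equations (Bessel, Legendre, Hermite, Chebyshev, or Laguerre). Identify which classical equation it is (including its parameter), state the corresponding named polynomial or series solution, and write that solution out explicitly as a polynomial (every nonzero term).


All three coefficients share the factor 4; dividing through by 4 gives  x y'' + (1 - x) y' + 2 y = 0.
This matches the Laguerre equation x y'' + (1 - x) y' + n y = 0 with n = 2; the polynomial solution is L_2(x).
With y = sum_k a_k x^k, matching x^k gives (k+1)k a_{k+1} + (k+1) a_{k+1} - k a_k + n a_k = 0, i.e. (k+1)^2 a_{k+1} = (k - n) a_k = (k - 2) a_k. The right side vanishes at k = 2, so the series terminates at degree 2.
Standard normalization L_n(0) = 1 gives a_0 = 1. Work upward with a_{k+1} = (k - 2) a_k / (k+1)^2:
  a_1 = (0 - 2)(1) / 1^2 = -2/1 = -2
  a_2 = (1 - 2)(-2) / 2^2 = 2/4 = 1/2
Hence L_2(x) = x^2/2 - 2 x + 1.

L_2(x); series = x^2/2 - 2 x + 1


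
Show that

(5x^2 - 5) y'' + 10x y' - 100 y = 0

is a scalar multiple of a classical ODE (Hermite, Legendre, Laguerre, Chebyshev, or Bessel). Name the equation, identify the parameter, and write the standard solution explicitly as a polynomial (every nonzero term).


All three coefficients share the factor -5; dividing through by -5 gives  (1 - x^2) y'' - 2x y' + 20 y = 0.
This matches the Legendre equation (1 - x^2) y'' - 2x y' + n(n+1) y = 0 (note the -2x y' term) with n(n+1) = 20, so n = 4; the polynomial solution is P_4(x).
With y = sum_k a_k x^k, matching x^k gives (k+2)(k+1) a_{k+2} = [k(k+1) - n(n+1)] a_k = (k - 4)(k + 5) a_k. The right side vanishes at k = 4, so the series with the parity of 4 terminates at degree 4.
Standard normalization (P_n(1) = 1): leading coefficient (2n)!/(2^n (n!)^2) = 40320/(16*576) = 35/8, so a_4 = 35/8. Work downward with a_k = (k+1)(k+2) a_{k+2} / ((k - 4)(k + 5)):
  a_2 = (3)(4)(35/8) / ((2 - 4)(2 + 5)) = (105/2)/(-14) = -15/4
  a_0 = (1)(2)(-15/4) / ((0 - 4)(0 + 5)) = (-15/2)/(-20) = 3/8
Hence P_4(x) = 35 x^4/8 - 15 x^2/4 + 3/8.

P_4(x); series = 35 x^4/8 - 15 x^2/4 + 3/8


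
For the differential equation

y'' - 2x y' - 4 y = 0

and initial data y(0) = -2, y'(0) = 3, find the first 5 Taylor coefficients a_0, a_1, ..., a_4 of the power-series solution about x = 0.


Ansatz: y(x) = sum_{n>=0} a_n x^n, so y'(x) = sum_{n>=1} n a_n x^(n-1) and y''(x) = sum_{n>=2} n(n-1) a_n x^(n-2).
Substitute into P(x) y'' + Q(x) y' + R(x) y = 0 with P(x) = 1, Q(x) = -2x, R(x) = -4, and match powers of x.
Initial conditions: a_0 = -2, a_1 = 3.
Setting the coefficient of each power of x to zero and solving order by order (substituting the coefficients already found):
  x^0: 2 a_2 - 4 a_0 = 0  ->  2 a_2 = 4 a_0 = -8  ->  a_2 = -4
  x^1: 6 a_3 - 6 a_1 = 0  ->  6 a_3 = 6 a_1 = 18  ->  a_3 = 3
  x^2: 12 a_4 - 8 a_2 = 0  ->  12 a_4 = 8 a_2 = -32  ->  a_4 = -8/3
Truncated series: y(x) = -2 + 3 x - 4 x^2 + 3 x^3 - (8/3) x^4 + O(x^5).

a_0 = -2; a_1 = 3; a_2 = -4; a_3 = 3; a_4 = -8/3


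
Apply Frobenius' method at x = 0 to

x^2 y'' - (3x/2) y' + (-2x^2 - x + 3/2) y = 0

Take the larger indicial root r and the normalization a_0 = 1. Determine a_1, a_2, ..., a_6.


Write in Frobenius form y'' + (p(x)/x) y' + (q(x)/x^2) y = 0:
  p(x) = -3/2,  q(x) = -2x^2 - x + 3/2.
Indicial equation: r(r-1) + (-3/2) r + (3/2) = 0 -> roots r_1 = 3/2, r_2 = 1.
Take r = r_1 = 3/2. Let y(x) = x^r sum_{n>=0} a_n x^n with a_0 = 1.
Substitute y = x^r sum a_n x^n and match x^{r+n}. The recurrence is
  D(n) a_n - 1 a_{n-1} - 2 a_{n-2} = 0,  where D(n) = (r+n)(r+n-1) + (-3/2)(r+n) + (3/2).
  a_n = [1 a_{n-1} + 2 a_{n-2}] / D(n).
Since the indicial polynomial factors as (r - r_1)(r - r_2), D(n) = (r_1 + n - r_1)(r_1 + n - r_2) = n(n + 1/2).
Evaluating step by step (a_0 = 1):
  n = 1: D(1) = 1(1 + 1/2) = 3/2; numerator = 1(1) = 1; a_1 = (1)/(3/2) = 2/3
  n = 2: D(2) = 2(2 + 1/2) = 5; numerator = 1(2/3) + 2(1) = 8/3; a_2 = (8/3)/(5) = 8/15
  n = 3: D(3) = 3(3 + 1/2) = 21/2; numerator = 1(8/15) + 2(2/3) = 28/15; a_3 = (28/15)/(21/2) = 8/45
  n = 4: D(4) = 4(4 + 1/2) = 18; numerator = 1(8/45) + 2(8/15) = 56/45; a_4 = (56/45)/(18) = 28/405
  n = 5: D(5) = 5(5 + 1/2) = 55/2; numerator = 1(28/405) + 2(8/45) = 172/405; a_5 = (172/405)/(55/2) = 344/22275
  n = 6: D(6) = 6(6 + 1/2) = 39; numerator = 1(344/22275) + 2(28/405) = 3424/22275; a_6 = (3424/22275)/(39) = 3424/868725

r = 3/2; a_0 = 1; a_1 = 2/3; a_2 = 8/15; a_3 = 8/45; a_4 = 28/405; a_5 = 344/22275; a_6 = 3424/868725


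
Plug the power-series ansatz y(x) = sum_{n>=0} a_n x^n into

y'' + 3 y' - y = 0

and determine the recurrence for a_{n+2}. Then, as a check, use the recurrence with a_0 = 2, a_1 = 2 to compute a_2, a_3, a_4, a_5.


Substitute y = sum_n a_n x^n.
y''(x) has coefficient (n+2)(n+1) a_{n+2} at x^n;
3 y'(x) has coefficient 3 (n+1) a_{n+1} at x^n;
-y(x) has coefficient -1 a_n at x^n.
Matching x^n: (n+2)(n+1) a_{n+2} + 3 (n+1) a_{n+1} - 1 a_n = 0.
Thus a_{n+2} = [-3 (n+1) a_{n+1} + 1 a_n] / ((n+1)(n+2)).

Check with a_0 = 2, a_1 = 2 (apply the recurrence for n = 0, 1, 2, 3): a_0 = 2, a_1 = 2, a_2 = -2, a_3 = 7/3, a_4 = -23/12, a_5 = 19/15.

a_(n+2) = [-3 (n+1) a_(n+1) + 1 a_n] / ((n+1)(n+2)); check: a_0 = 2, a_1 = 2, a_2 = -2, a_3 = 7/3, a_4 = -23/12, a_5 = 19/15


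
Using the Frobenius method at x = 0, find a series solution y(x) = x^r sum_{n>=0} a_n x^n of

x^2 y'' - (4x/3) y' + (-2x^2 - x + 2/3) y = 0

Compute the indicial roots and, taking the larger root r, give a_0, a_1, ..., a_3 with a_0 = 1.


Write in Frobenius form y'' + (p(x)/x) y' + (q(x)/x^2) y = 0:
  p(x) = -4/3,  q(x) = -2x^2 - x + 2/3.
Indicial equation: r(r-1) + (-4/3) r + (2/3) = 0 -> roots r_1 = 2, r_2 = 1/3.
Take r = r_1 = 2. Let y(x) = x^r sum_{n>=0} a_n x^n with a_0 = 1.
Substitute y = x^r sum a_n x^n and match x^{r+n}. The recurrence is
  D(n) a_n - 1 a_{n-1} - 2 a_{n-2} = 0,  where D(n) = (r+n)(r+n-1) + (-4/3)(r+n) + (2/3).
  a_n = [1 a_{n-1} + 2 a_{n-2}] / D(n).
Since the indicial polynomial factors as (r - r_1)(r - r_2), D(n) = (r_1 + n - r_1)(r_1 + n - r_2) = n(n + 5/3).
Evaluating step by step (a_0 = 1):
  n = 1: D(1) = 1(1 + 5/3) = 8/3; numerator = 1(1) = 1; a_1 = (1)/(8/3) = 3/8
  n = 2: D(2) = 2(2 + 5/3) = 22/3; numerator = 1(3/8) + 2(1) = 19/8; a_2 = (19/8)/(22/3) = 57/176
  n = 3: D(3) = 3(3 + 5/3) = 14; numerator = 1(57/176) + 2(3/8) = 189/176; a_3 = (189/176)/(14) = 27/352

r = 2; a_0 = 1; a_1 = 3/8; a_2 = 57/176; a_3 = 27/352


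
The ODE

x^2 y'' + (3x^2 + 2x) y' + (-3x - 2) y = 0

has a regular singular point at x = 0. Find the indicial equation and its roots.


Divide by x^2 to reach normal form y'' + P_1(x) y' + P_2(x) y = 0 with P_1(x) = 3 + 2/x and P_2(x) = -3/x - 2/x^2.
x = 0 is a singular point because the y'-coefficient 3 + 2/x has a pole at x = 0 and the y-coefficient -3/x - 2/x^2 has a pole at x = 0.
It is a regular singular point because x P_1(x) = p(x) = 3x + 2 and x^2 P_2(x) = q(x) = -3x - 2 are polynomials, hence analytic at x = 0.
p(0) = 2,  q(0) = -2.
Indicial equation: r(r-1) + p(0) r + q(0) = 0, i.e. r^2 + (p(0) - 1) r + q(0) = 0, i.e. r^2 + 1 r - 2 = 0.
Discriminant: (1)^2 - 4(-2) = 9, so r = (-1 ± 3)/2.
Solving: r_1 = 1, r_2 = -2.

indicial: r^2 + 1 r - 2 = 0; roots r_1 = 1, r_2 = -2


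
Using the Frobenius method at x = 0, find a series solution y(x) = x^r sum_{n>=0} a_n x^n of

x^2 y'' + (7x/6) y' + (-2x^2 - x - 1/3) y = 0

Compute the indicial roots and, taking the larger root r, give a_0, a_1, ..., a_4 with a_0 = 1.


Write in Frobenius form y'' + (p(x)/x) y' + (q(x)/x^2) y = 0:
  p(x) = 7/6,  q(x) = -2x^2 - x - 1/3.
Indicial equation: r(r-1) + (7/6) r + (-1/3) = 0 -> roots r_1 = 1/2, r_2 = -2/3.
Take r = r_1 = 1/2. Let y(x) = x^r sum_{n>=0} a_n x^n with a_0 = 1.
Substitute y = x^r sum a_n x^n and match x^{r+n}. The recurrence is
  D(n) a_n - 1 a_{n-1} - 2 a_{n-2} = 0,  where D(n) = (r+n)(r+n-1) + (7/6)(r+n) + (-1/3).
  a_n = [1 a_{n-1} + 2 a_{n-2}] / D(n).
Since the indicial polynomial factors as (r - r_1)(r - r_2), D(n) = (r_1 + n - r_1)(r_1 + n - r_2) = n(n + 7/6).
Evaluating step by step (a_0 = 1):
  n = 1: D(1) = 1(1 + 7/6) = 13/6; numerator = 1(1) = 1; a_1 = (1)/(13/6) = 6/13
  n = 2: D(2) = 2(2 + 7/6) = 19/3; numerator = 1(6/13) + 2(1) = 32/13; a_2 = (32/13)/(19/3) = 96/247
  n = 3: D(3) = 3(3 + 7/6) = 25/2; numerator = 1(96/247) + 2(6/13) = 324/247; a_3 = (324/247)/(25/2) = 648/6175
  n = 4: D(4) = 4(4 + 7/6) = 62/3; numerator = 1(648/6175) + 2(96/247) = 5448/6175; a_4 = (5448/6175)/(62/3) = 8172/191425

r = 1/2; a_0 = 1; a_1 = 6/13; a_2 = 96/247; a_3 = 648/6175; a_4 = 8172/191425


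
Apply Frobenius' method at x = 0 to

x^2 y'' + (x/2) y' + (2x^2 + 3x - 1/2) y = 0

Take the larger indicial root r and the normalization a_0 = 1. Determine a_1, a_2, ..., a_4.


Write in Frobenius form y'' + (p(x)/x) y' + (q(x)/x^2) y = 0:
  p(x) = 1/2,  q(x) = 2x^2 + 3x - 1/2.
Indicial equation: r(r-1) + (1/2) r + (-1/2) = 0 -> roots r_1 = 1, r_2 = -1/2.
Take r = r_1 = 1. Let y(x) = x^r sum_{n>=0} a_n x^n with a_0 = 1.
Substitute y = x^r sum a_n x^n and match x^{r+n}. The recurrence is
  D(n) a_n + 3 a_{n-1} + 2 a_{n-2} = 0,  where D(n) = (r+n)(r+n-1) + (1/2)(r+n) + (-1/2).
  a_n = [-3 a_{n-1} - 2 a_{n-2}] / D(n).
Since the indicial polynomial factors as (r - r_1)(r - r_2), D(n) = (r_1 + n - r_1)(r_1 + n - r_2) = n(n + 3/2).
Evaluating step by step (a_0 = 1):
  n = 1: D(1) = 1(1 + 3/2) = 5/2; numerator = -3(1) = -3; a_1 = (-3)/(5/2) = -6/5
  n = 2: D(2) = 2(2 + 3/2) = 7; numerator = -3(-6/5) - 2(1) = 8/5; a_2 = (8/5)/(7) = 8/35
  n = 3: D(3) = 3(3 + 3/2) = 27/2; numerator = -3(8/35) - 2(-6/5) = 12/7; a_3 = (12/7)/(27/2) = 8/63
  n = 4: D(4) = 4(4 + 3/2) = 22; numerator = -3(8/63) - 2(8/35) = -88/105; a_4 = (-88/105)/(22) = -4/105

r = 1; a_0 = 1; a_1 = -6/5; a_2 = 8/35; a_3 = 8/63; a_4 = -4/105


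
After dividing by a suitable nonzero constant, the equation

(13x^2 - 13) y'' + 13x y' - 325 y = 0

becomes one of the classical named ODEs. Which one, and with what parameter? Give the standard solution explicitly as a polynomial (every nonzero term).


All three coefficients share the factor -13; dividing through by -13 gives  (1 - x^2) y'' - x y' + 25 y = 0.
This matches the Chebyshev equation (1 - x^2) y'' - x y' + n^2 y = 0 (note the -x y' term, not -2x y') with n^2 = 25, so n = 5; the polynomial solution is T_5(x).
With y = sum_k a_k x^k, matching x^k gives (k+2)(k+1) a_{k+2} = (k^2 - n^2) a_k = (k - 5)(k + 5) a_k. The right side vanishes at k = 5, so the series with the parity of 5 terminates at degree 5.
Standard normalization: leading coefficient of T_n is 2^(n-1), so a_5 = 2^4 = 16. Work downward with a_k = (k+1)(k+2) a_{k+2} / ((k - 5)(k + 5)):
  a_3 = (4)(5)(16) / ((3 - 5)(3 + 5)) = 320/(-16) = -20
  a_1 = (2)(3)(-20) / ((1 - 5)(1 + 5)) = -120/(-24) = 5
Hence T_5(x) = 16 x^5 - 20 x^3 + 5 x.

T_5(x); series = 16 x^5 - 20 x^3 + 5 x


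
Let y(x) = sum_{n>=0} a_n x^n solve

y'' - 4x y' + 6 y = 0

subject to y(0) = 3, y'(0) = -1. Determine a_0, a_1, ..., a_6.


Ansatz: y(x) = sum_{n>=0} a_n x^n, so y'(x) = sum_{n>=1} n a_n x^(n-1) and y''(x) = sum_{n>=2} n(n-1) a_n x^(n-2).
Substitute into P(x) y'' + Q(x) y' + R(x) y = 0 with P(x) = 1, Q(x) = -4x, R(x) = 6, and match powers of x.
Initial conditions: a_0 = 3, a_1 = -1.
Setting the coefficient of each power of x to zero and solving order by order (substituting the coefficients already found):
  x^0: 2 a_2 + 6 a_0 = 0  ->  2 a_2 = -6 a_0 = -18  ->  a_2 = -9
  x^1: 6 a_3 + 2 a_1 = 0  ->  6 a_3 = -2 a_1 = 2  ->  a_3 = 1/3
  x^2: 12 a_4 - 2 a_2 = 0  ->  12 a_4 = 2 a_2 = -18  ->  a_4 = -3/2
  x^3: 20 a_5 - 6 a_3 = 0  ->  20 a_5 = 6 a_3 = 2  ->  a_5 = 1/10
  x^4: 30 a_6 - 10 a_4 = 0  ->  30 a_6 = 10 a_4 = -15  ->  a_6 = -1/2
Truncated series: y(x) = 3 - x - 9 x^2 + (1/3) x^3 - (3/2) x^4 + (1/10) x^5 - (1/2) x^6 + O(x^7).

a_0 = 3; a_1 = -1; a_2 = -9; a_3 = 1/3; a_4 = -3/2; a_5 = 1/10; a_6 = -1/2


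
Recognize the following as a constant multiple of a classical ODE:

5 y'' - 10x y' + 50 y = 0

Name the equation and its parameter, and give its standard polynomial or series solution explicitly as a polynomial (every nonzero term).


All three coefficients share the factor 5; dividing through by 5 gives  y'' - 2x y' + 10 y = 0.
This matches the Hermite equation y'' - 2x y' + 2n y = 0 with 2n = 10, so n = 5; the polynomial solution is H_5(x).
With y = sum_k a_k x^k, matching x^k gives (k+2)(k+1) a_{k+2} = 2(k - n) a_k = 2(k - 5) a_k. The right side vanishes at k = 5, so the series with the parity of 5 terminates at degree 5.
Standard normalization: leading coefficient of H_n is 2^n, so a_5 = 2^5 = 32. Work downward with a_k = (k+1)(k+2) a_{k+2} / (2(k - n)):
  a_3 = (4)(5)(32) / (2(3 - 5)) = 640/(-4) = -160
  a_1 = (2)(3)(-160) / (2(1 - 5)) = -960/(-8) = 120
Hence H_5(x) = 32 x^5 - 160 x^3 + 120 x.

H_5(x); series = 32 x^5 - 160 x^3 + 120 x


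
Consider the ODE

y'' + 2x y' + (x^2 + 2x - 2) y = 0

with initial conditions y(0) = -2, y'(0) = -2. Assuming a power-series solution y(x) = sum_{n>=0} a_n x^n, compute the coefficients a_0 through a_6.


Ansatz: y(x) = sum_{n>=0} a_n x^n, so y'(x) = sum_{n>=1} n a_n x^(n-1) and y''(x) = sum_{n>=2} n(n-1) a_n x^(n-2).
Substitute into P(x) y'' + Q(x) y' + R(x) y = 0 with P(x) = 1, Q(x) = 2x, R(x) = x^2 + 2x - 2, and match powers of x.
Initial conditions: a_0 = -2, a_1 = -2.
Setting the coefficient of each power of x to zero and solving order by order (substituting the coefficients already found):
  x^0: 2 a_2 - 2 a_0 = 0  ->  2 a_2 = 2 a_0 = -4  ->  a_2 = -2
  x^1: 6 a_3 + 2 a_0 = 0  ->  6 a_3 = -2 a_0 = 4  ->  a_3 = 2/3
  x^2: 12 a_4 + 2 a_2 + 2 a_1 + a_0 = 0  ->  12 a_4 = -2 a_2 - 2 a_1 - a_0 = 10  ->  a_4 = 5/6
  x^3: 20 a_5 + 4 a_3 + 2 a_2 + a_1 = 0  ->  20 a_5 = -4 a_3 - 2 a_2 - a_1 = 10/3  ->  a_5 = 1/6
  x^4: 30 a_6 + 6 a_4 + 2 a_3 + a_2 = 0  ->  30 a_6 = -6 a_4 - 2 a_3 - a_2 = -13/3  ->  a_6 = -13/90
Truncated series: y(x) = -2 - 2 x - 2 x^2 + (2/3) x^3 + (5/6) x^4 + (1/6) x^5 - (13/90) x^6 + O(x^7).

a_0 = -2; a_1 = -2; a_2 = -2; a_3 = 2/3; a_4 = 5/6; a_5 = 1/6; a_6 = -13/90


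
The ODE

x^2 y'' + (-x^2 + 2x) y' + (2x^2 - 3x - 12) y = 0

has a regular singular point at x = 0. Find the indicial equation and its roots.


Divide by x^2 to reach normal form y'' + P_1(x) y' + P_2(x) y = 0 with P_1(x) = -1 + 2/x and P_2(x) = 2 - 3/x - 12/x^2.
x = 0 is a singular point because the y'-coefficient -1 + 2/x has a pole at x = 0 and the y-coefficient 2 - 3/x - 12/x^2 has a pole at x = 0.
It is a regular singular point because x P_1(x) = p(x) = 2 - x and x^2 P_2(x) = q(x) = 2x^2 - 3x - 12 are polynomials, hence analytic at x = 0.
p(0) = 2,  q(0) = -12.
Indicial equation: r(r-1) + p(0) r + q(0) = 0, i.e. r^2 + (p(0) - 1) r + q(0) = 0, i.e. r^2 + 1 r - 12 = 0.
Discriminant: (1)^2 - 4(-12) = 49, so r = (-1 ± 7)/2.
Solving: r_1 = 3, r_2 = -4.

indicial: r^2 + 1 r - 12 = 0; roots r_1 = 3, r_2 = -4


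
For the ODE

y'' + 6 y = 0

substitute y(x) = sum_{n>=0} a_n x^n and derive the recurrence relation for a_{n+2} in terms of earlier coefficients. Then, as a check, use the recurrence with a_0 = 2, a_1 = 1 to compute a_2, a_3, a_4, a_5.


Substitute y = sum_n a_n x^n into y'' + (const) y = 0.
y''(x) = sum_{n>=0} (n+2)(n+1) a_{n+2} x^n.
The ODE becomes sum_n [(n+2)(n+1) a_{n+2} + 6 a_n] x^n = 0.
Setting each coefficient to zero gives the recurrence:
  (n+2)(n+1) a_{n+2} + 6 a_n = 0,
  a_{n+2} = -6 / ((n+1)(n+2)) a_n.

Check with a_0 = 2, a_1 = 1 (apply the recurrence for n = 0, 1, 2, 3): a_0 = 2, a_1 = 1, a_2 = -6, a_3 = -1, a_4 = 3, a_5 = 3/10.

a_{n+2} = -6/((n+1)(n+2)) * a_n; check: a_0 = 2, a_1 = 1, a_2 = -6, a_3 = -1, a_4 = 3, a_5 = 3/10


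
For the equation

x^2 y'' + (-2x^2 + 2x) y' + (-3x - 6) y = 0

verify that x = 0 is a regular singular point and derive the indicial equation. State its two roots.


Divide by x^2 to reach normal form y'' + P_1(x) y' + P_2(x) y = 0 with P_1(x) = -2 + 2/x and P_2(x) = -3/x - 6/x^2.
x = 0 is a singular point because the y'-coefficient -2 + 2/x has a pole at x = 0 and the y-coefficient -3/x - 6/x^2 has a pole at x = 0.
It is a regular singular point because x P_1(x) = p(x) = 2 - 2x and x^2 P_2(x) = q(x) = -3x - 6 are polynomials, hence analytic at x = 0.
p(0) = 2,  q(0) = -6.
Indicial equation: r(r-1) + p(0) r + q(0) = 0, i.e. r^2 + (p(0) - 1) r + q(0) = 0, i.e. r^2 + 1 r - 6 = 0.
Discriminant: (1)^2 - 4(-6) = 25, so r = (-1 ± 5)/2.
Solving: r_1 = 2, r_2 = -3.

indicial: r^2 + 1 r - 6 = 0; roots r_1 = 2, r_2 = -3


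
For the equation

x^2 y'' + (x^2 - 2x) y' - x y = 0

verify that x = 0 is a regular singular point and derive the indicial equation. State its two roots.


Divide by x^2 to reach normal form y'' + P_1(x) y' + P_2(x) y = 0 with P_1(x) = 1 - 2/x and P_2(x) = -1/x.
x = 0 is a singular point because the y'-coefficient 1 - 2/x has a pole at x = 0 and the y-coefficient -1/x has a pole at x = 0.
It is a regular singular point because x P_1(x) = p(x) = x - 2 and x^2 P_2(x) = q(x) = -x are polynomials, hence analytic at x = 0.
p(0) = -2,  q(0) = 0.
Indicial equation: r(r-1) + p(0) r + q(0) = 0, i.e. r^2 + (p(0) - 1) r + q(0) = 0, i.e. r^2 - 3 r = 0.
Discriminant: (-3)^2 - 4(0) = 9, so r = (3 ± 3)/2.
Solving: r_1 = 3, r_2 = 0.

indicial: r^2 - 3 r = 0; roots r_1 = 3, r_2 = 0


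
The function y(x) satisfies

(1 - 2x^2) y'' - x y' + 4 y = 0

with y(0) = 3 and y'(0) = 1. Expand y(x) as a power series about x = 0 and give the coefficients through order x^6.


Ansatz: y(x) = sum_{n>=0} a_n x^n, so y'(x) = sum_{n>=1} n a_n x^(n-1) and y''(x) = sum_{n>=2} n(n-1) a_n x^(n-2).
Substitute into P(x) y'' + Q(x) y' + R(x) y = 0 with P(x) = 1 - 2x^2, Q(x) = -x, R(x) = 4, and match powers of x.
Initial conditions: a_0 = 3, a_1 = 1.
Setting the coefficient of each power of x to zero and solving order by order (substituting the coefficients already found):
  x^0: 2 a_2 + 4 a_0 = 0  ->  2 a_2 = -4 a_0 = -12  ->  a_2 = -6
  x^1: 6 a_3 + 3 a_1 = 0  ->  6 a_3 = -3 a_1 = -3  ->  a_3 = -1/2
  x^2: 12 a_4 - 2 a_2 = 0  ->  12 a_4 = 2 a_2 = -12  ->  a_4 = -1
  x^3: 20 a_5 - 11 a_3 = 0  ->  20 a_5 = 11 a_3 = -11/2  ->  a_5 = -11/40
  x^4: 30 a_6 - 24 a_4 = 0  ->  30 a_6 = 24 a_4 = -24  ->  a_6 = -4/5
Truncated series: y(x) = 3 + x - 6 x^2 - (1/2) x^3 - x^4 - (11/40) x^5 - (4/5) x^6 + O(x^7).

a_0 = 3; a_1 = 1; a_2 = -6; a_3 = -1/2; a_4 = -1; a_5 = -11/40; a_6 = -4/5


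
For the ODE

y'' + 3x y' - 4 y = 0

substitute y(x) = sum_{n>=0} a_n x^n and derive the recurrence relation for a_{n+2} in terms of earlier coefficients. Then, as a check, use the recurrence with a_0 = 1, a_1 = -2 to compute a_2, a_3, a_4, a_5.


Substitute y = sum_n a_n x^n.
y''(x) has coefficient (n+2)(n+1) a_{n+2} at x^n;
3 x y'(x) has coefficient 3 n a_n at x^n (shift);
-4 y(x) has coefficient -4 a_n at x^n.
Matching x^n: (n+2)(n+1) a_{n+2} + (3n - 4) a_n = 0.
Thus a_{n+2} = (-3n + 4) / ((n+1)(n+2)) * a_n.

Check with a_0 = 1, a_1 = -2 (apply the recurrence for n = 0, 1, 2, 3): a_0 = 1, a_1 = -2, a_2 = 2, a_3 = -1/3, a_4 = -1/3, a_5 = 1/12.

a_(n+2) = (-3n + 4) / ((n+1)(n+2)) * a_n; check: a_0 = 1, a_1 = -2, a_2 = 2, a_3 = -1/3, a_4 = -1/3, a_5 = 1/12


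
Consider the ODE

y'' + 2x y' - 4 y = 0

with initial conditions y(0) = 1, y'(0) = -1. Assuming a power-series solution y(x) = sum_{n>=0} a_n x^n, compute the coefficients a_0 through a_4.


Ansatz: y(x) = sum_{n>=0} a_n x^n, so y'(x) = sum_{n>=1} n a_n x^(n-1) and y''(x) = sum_{n>=2} n(n-1) a_n x^(n-2).
Substitute into P(x) y'' + Q(x) y' + R(x) y = 0 with P(x) = 1, Q(x) = 2x, R(x) = -4, and match powers of x.
Initial conditions: a_0 = 1, a_1 = -1.
Setting the coefficient of each power of x to zero and solving order by order (substituting the coefficients already found):
  x^0: 2 a_2 - 4 a_0 = 0  ->  2 a_2 = 4 a_0 = 4  ->  a_2 = 2
  x^1: 6 a_3 - 2 a_1 = 0  ->  6 a_3 = 2 a_1 = -2  ->  a_3 = -1/3
  x^2: 12 a_4 = 0  ->  a_4 = 0
Truncated series: y(x) = 1 - x + 2 x^2 - (1/3) x^3 + O(x^5).

a_0 = 1; a_1 = -1; a_2 = 2; a_3 = -1/3; a_4 = 0


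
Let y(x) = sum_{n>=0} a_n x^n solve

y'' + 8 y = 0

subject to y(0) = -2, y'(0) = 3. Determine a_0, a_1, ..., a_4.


Ansatz: y(x) = sum_{n>=0} a_n x^n, so y'(x) = sum_{n>=1} n a_n x^(n-1) and y''(x) = sum_{n>=2} n(n-1) a_n x^(n-2).
Substitute into P(x) y'' + Q(x) y' + R(x) y = 0 with P(x) = 1, Q(x) = 0, R(x) = 8, and match powers of x.
Initial conditions: a_0 = -2, a_1 = 3.
Setting the coefficient of each power of x to zero and solving order by order (substituting the coefficients already found):
  x^0: 2 a_2 + 8 a_0 = 0  ->  2 a_2 = -8 a_0 = 16  ->  a_2 = 8
  x^1: 6 a_3 + 8 a_1 = 0  ->  6 a_3 = -8 a_1 = -24  ->  a_3 = -4
  x^2: 12 a_4 + 8 a_2 = 0  ->  12 a_4 = -8 a_2 = -64  ->  a_4 = -16/3
Truncated series: y(x) = -2 + 3 x + 8 x^2 - 4 x^3 - (16/3) x^4 + O(x^5).

a_0 = -2; a_1 = 3; a_2 = 8; a_3 = -4; a_4 = -16/3


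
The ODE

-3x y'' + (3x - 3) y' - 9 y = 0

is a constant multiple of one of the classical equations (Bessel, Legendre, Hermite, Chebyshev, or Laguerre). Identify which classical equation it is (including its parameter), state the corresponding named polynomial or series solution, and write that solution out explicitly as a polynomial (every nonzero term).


All three coefficients share the factor -3; dividing through by -3 gives  x y'' + (1 - x) y' + 3 y = 0.
This matches the Laguerre equation x y'' + (1 - x) y' + n y = 0 with n = 3; the polynomial solution is L_3(x).
With y = sum_k a_k x^k, matching x^k gives (k+1)k a_{k+1} + (k+1) a_{k+1} - k a_k + n a_k = 0, i.e. (k+1)^2 a_{k+1} = (k - n) a_k = (k - 3) a_k. The right side vanishes at k = 3, so the series terminates at degree 3.
Standard normalization L_n(0) = 1 gives a_0 = 1. Work upward with a_{k+1} = (k - 3) a_k / (k+1)^2:
  a_1 = (0 - 3)(1) / 1^2 = -3/1 = -3
  a_2 = (1 - 3)(-3) / 2^2 = 6/4 = 3/2
  a_3 = (2 - 3)(3/2) / 3^2 = (-3/2)/9 = -1/6
Hence L_3(x) = -x^3/6 + 3 x^2/2 - 3 x + 1.

L_3(x); series = -x^3/6 + 3 x^2/2 - 3 x + 1


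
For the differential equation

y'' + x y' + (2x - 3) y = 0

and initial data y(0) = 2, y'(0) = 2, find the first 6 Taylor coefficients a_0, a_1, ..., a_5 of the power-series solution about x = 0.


Ansatz: y(x) = sum_{n>=0} a_n x^n, so y'(x) = sum_{n>=1} n a_n x^(n-1) and y''(x) = sum_{n>=2} n(n-1) a_n x^(n-2).
Substitute into P(x) y'' + Q(x) y' + R(x) y = 0 with P(x) = 1, Q(x) = x, R(x) = 2x - 3, and match powers of x.
Initial conditions: a_0 = 2, a_1 = 2.
Setting the coefficient of each power of x to zero and solving order by order (substituting the coefficients already found):
  x^0: 2 a_2 - 3 a_0 = 0  ->  2 a_2 = 3 a_0 = 6  ->  a_2 = 3
  x^1: 6 a_3 - 2 a_1 + 2 a_0 = 0  ->  6 a_3 = 2 a_1 - 2 a_0 = 0  ->  a_3 = 0
  x^2: 12 a_4 - a_2 + 2 a_1 = 0  ->  12 a_4 = a_2 - 2 a_1 = -1  ->  a_4 = -1/12
  x^3: 20 a_5 + 2 a_2 = 0  ->  20 a_5 = -2 a_2 = -6  ->  a_5 = -3/10
Truncated series: y(x) = 2 + 2 x + 3 x^2 - (1/12) x^4 - (3/10) x^5 + O(x^6).

a_0 = 2; a_1 = 2; a_2 = 3; a_3 = 0; a_4 = -1/12; a_5 = -3/10


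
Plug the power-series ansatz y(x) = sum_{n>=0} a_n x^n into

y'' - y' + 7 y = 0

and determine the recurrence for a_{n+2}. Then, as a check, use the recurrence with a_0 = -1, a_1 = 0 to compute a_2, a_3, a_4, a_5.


Substitute y = sum_n a_n x^n.
y''(x) has coefficient (n+2)(n+1) a_{n+2} at x^n;
-y'(x) has coefficient -(n+1) a_{n+1} at x^n;
7 y(x) has coefficient 7 a_n at x^n.
Matching x^n: (n+2)(n+1) a_{n+2} - (n+1) a_{n+1} + 7 a_n = 0.
Thus a_{n+2} = [(n+1) a_{n+1} - 7 a_n] / ((n+1)(n+2)).

Check with a_0 = -1, a_1 = 0 (apply the recurrence for n = 0, 1, 2, 3): a_0 = -1, a_1 = 0, a_2 = 7/2, a_3 = 7/6, a_4 = -7/4, a_5 = -91/120.

a_(n+2) = [(n+1) a_(n+1) - 7 a_n] / ((n+1)(n+2)); check: a_0 = -1, a_1 = 0, a_2 = 7/2, a_3 = 7/6, a_4 = -7/4, a_5 = -91/120


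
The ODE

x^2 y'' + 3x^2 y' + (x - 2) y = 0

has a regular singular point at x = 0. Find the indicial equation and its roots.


Divide by x^2 to reach normal form y'' + P_1(x) y' + P_2(x) y = 0 with P_1(x) = 3 and P_2(x) = 1/x - 2/x^2.
x = 0 is a singular point because the y-coefficient 1/x - 2/x^2 has a pole at x = 0.
It is a regular singular point because x P_1(x) = p(x) = 3x and x^2 P_2(x) = q(x) = x - 2 are polynomials, hence analytic at x = 0.
p(0) = 0,  q(0) = -2.
Indicial equation: r(r-1) + p(0) r + q(0) = 0, i.e. r^2 + (p(0) - 1) r + q(0) = 0, i.e. r^2 - 1 r - 2 = 0.
Discriminant: (-1)^2 - 4(-2) = 9, so r = (1 ± 3)/2.
Solving: r_1 = 2, r_2 = -1.

indicial: r^2 - 1 r - 2 = 0; roots r_1 = 2, r_2 = -1


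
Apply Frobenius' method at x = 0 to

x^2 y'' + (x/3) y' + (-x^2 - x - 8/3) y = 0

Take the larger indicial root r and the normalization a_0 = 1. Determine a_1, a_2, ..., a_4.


Write in Frobenius form y'' + (p(x)/x) y' + (q(x)/x^2) y = 0:
  p(x) = 1/3,  q(x) = -x^2 - x - 8/3.
Indicial equation: r(r-1) + (1/3) r + (-8/3) = 0 -> roots r_1 = 2, r_2 = -4/3.
Take r = r_1 = 2. Let y(x) = x^r sum_{n>=0} a_n x^n with a_0 = 1.
Substitute y = x^r sum a_n x^n and match x^{r+n}. The recurrence is
  D(n) a_n - 1 a_{n-1} - 1 a_{n-2} = 0,  where D(n) = (r+n)(r+n-1) + (1/3)(r+n) + (-8/3).
  a_n = [1 a_{n-1} + 1 a_{n-2}] / D(n).
Since the indicial polynomial factors as (r - r_1)(r - r_2), D(n) = (r_1 + n - r_1)(r_1 + n - r_2) = n(n + 10/3).
Evaluating step by step (a_0 = 1):
  n = 1: D(1) = 1(1 + 10/3) = 13/3; numerator = 1(1) = 1; a_1 = (1)/(13/3) = 3/13
  n = 2: D(2) = 2(2 + 10/3) = 32/3; numerator = 1(3/13) + 1(1) = 16/13; a_2 = (16/13)/(32/3) = 3/26
  n = 3: D(3) = 3(3 + 10/3) = 19; numerator = 1(3/26) + 1(3/13) = 9/26; a_3 = (9/26)/(19) = 9/494
  n = 4: D(4) = 4(4 + 10/3) = 88/3; numerator = 1(9/494) + 1(3/26) = 33/247; a_4 = (33/247)/(88/3) = 9/1976

r = 2; a_0 = 1; a_1 = 3/13; a_2 = 3/26; a_3 = 9/494; a_4 = 9/1976


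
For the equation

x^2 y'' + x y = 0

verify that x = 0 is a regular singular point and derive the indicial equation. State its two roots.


Divide by x^2 to reach normal form y'' + P_1(x) y' + P_2(x) y = 0 with P_1(x) = 0 and P_2(x) = 1/x.
x = 0 is a singular point because the y-coefficient 1/x has a pole at x = 0.
It is a regular singular point because x P_1(x) = p(x) = 0 and x^2 P_2(x) = q(x) = x are polynomials, hence analytic at x = 0.
p(0) = 0,  q(0) = 0.
Indicial equation: r(r-1) + p(0) r + q(0) = 0, i.e. r^2 + (p(0) - 1) r + q(0) = 0, i.e. r^2 - 1 r = 0.
Discriminant: (-1)^2 - 4(0) = 1, so r = (1 ± 1)/2.
Solving: r_1 = 1, r_2 = 0.

indicial: r^2 - 1 r = 0; roots r_1 = 1, r_2 = 0


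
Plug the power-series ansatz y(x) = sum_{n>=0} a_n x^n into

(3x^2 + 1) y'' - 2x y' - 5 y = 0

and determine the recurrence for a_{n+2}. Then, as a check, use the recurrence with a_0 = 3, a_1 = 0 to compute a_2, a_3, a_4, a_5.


Substitute y = sum_n a_n x^n.
(1 + 3 x^2) y'' contributes (n+2)(n+1) a_{n+2} + 3 n(n-1) a_n at x^n.
-2 x y'(x) contributes -2 n a_n at x^n.
-5 y(x) contributes -5 a_n at x^n.
Matching x^n: (n+2)(n+1) a_{n+2} + (3 n(n-1) - 2 n - 5) a_n = 0.
Thus a_{n+2} = (-3 n(n-1) + 2 n + 5) / ((n+1)(n+2)) * a_n.

Check with a_0 = 3, a_1 = 0 (apply the recurrence for n = 0, 1, 2, 3): a_0 = 3, a_1 = 0, a_2 = 15/2, a_3 = 0, a_4 = 15/8, a_5 = 0.

a_(n+2) = (-3 n(n-1) + 2 n + 5) / ((n+1)(n+2)) * a_n; check: a_0 = 3, a_1 = 0, a_2 = 15/2, a_3 = 0, a_4 = 15/8, a_5 = 0


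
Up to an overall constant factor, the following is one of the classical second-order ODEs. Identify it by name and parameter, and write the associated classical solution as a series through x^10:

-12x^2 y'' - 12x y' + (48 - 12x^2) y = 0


All three coefficients share the factor -12; dividing through by -12 gives  x^2 y'' + x y' + (x^2 - 4) y = 0.
This matches the Bessel equation x^2 y'' + x y' + (x^2 - nu^2) y = 0 with nu^2 = 4, so nu = 2; the solution bounded at x = 0 is J_2(x).
Frobenius at x = 0: indicial roots ±nu; for r = nu the recurrence k(k + 2nu) c_k = -c_{k-2} gives the standard series J_nu(x) = sum_{k>=0} (-1)^k / (k! (k+nu)!) (x/2)^(2k+nu). Evaluate the first 5 terms:
  k = 0: (-1)^0 / (0! * 2! * 2^2) x^2 = 1/(1*2*4) x^2 = (1/8) x^2
  k = 1: (-1)^1 / (1! * 3! * 2^4) x^4 = -1/(1*6*16) x^4 = (-1/96) x^4
  k = 2: (-1)^2 / (2! * 4! * 2^6) x^6 = 1/(2*24*64) x^6 = (1/3072) x^6
  k = 3: (-1)^3 / (3! * 5! * 2^8) x^8 = -1/(6*120*256) x^8 = (-1/184320) x^8
  k = 4: (-1)^4 / (4! * 6! * 2^10) x^10 = 1/(24*720*1024) x^10 = (1/17694720) x^10
Hence J_2(x) = x^10/17694720 - x^8/184320 + x^6/3072 - x^4/96 + x^2/8 + ....

J_2(x); series = x^10/17694720 - x^8/184320 + x^6/3072 - x^4/96 + x^2/8


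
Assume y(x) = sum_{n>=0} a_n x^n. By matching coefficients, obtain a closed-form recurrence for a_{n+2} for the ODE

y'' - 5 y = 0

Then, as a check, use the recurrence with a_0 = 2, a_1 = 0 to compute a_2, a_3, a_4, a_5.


Substitute y = sum_n a_n x^n into y'' + (const) y = 0.
y''(x) = sum_{n>=0} (n+2)(n+1) a_{n+2} x^n.
The ODE becomes sum_n [(n+2)(n+1) a_{n+2} - 5 a_n] x^n = 0.
Setting each coefficient to zero gives the recurrence:
  (n+2)(n+1) a_{n+2} - 5 a_n = 0,
  a_{n+2} = 5 / ((n+1)(n+2)) a_n.

Check with a_0 = 2, a_1 = 0 (apply the recurrence for n = 0, 1, 2, 3): a_0 = 2, a_1 = 0, a_2 = 5, a_3 = 0, a_4 = 25/12, a_5 = 0.

a_{n+2} = 5/((n+1)(n+2)) * a_n; check: a_0 = 2, a_1 = 0, a_2 = 5, a_3 = 0, a_4 = 25/12, a_5 = 0


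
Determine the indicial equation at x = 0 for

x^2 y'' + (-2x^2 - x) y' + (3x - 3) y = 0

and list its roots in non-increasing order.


Divide by x^2 to reach normal form y'' + P_1(x) y' + P_2(x) y = 0 with P_1(x) = -2 - 1/x and P_2(x) = 3/x - 3/x^2.
x = 0 is a singular point because the y'-coefficient -2 - 1/x has a pole at x = 0 and the y-coefficient 3/x - 3/x^2 has a pole at x = 0.
It is a regular singular point because x P_1(x) = p(x) = -2x - 1 and x^2 P_2(x) = q(x) = 3x - 3 are polynomials, hence analytic at x = 0.
p(0) = -1,  q(0) = -3.
Indicial equation: r(r-1) + p(0) r + q(0) = 0, i.e. r^2 + (p(0) - 1) r + q(0) = 0, i.e. r^2 - 2 r - 3 = 0.
Discriminant: (-2)^2 - 4(-3) = 16, so r = (2 ± 4)/2.
Solving: r_1 = 3, r_2 = -1.

indicial: r^2 - 2 r - 3 = 0; roots r_1 = 3, r_2 = -1


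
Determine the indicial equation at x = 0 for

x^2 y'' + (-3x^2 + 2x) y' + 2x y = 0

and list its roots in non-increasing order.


Divide by x^2 to reach normal form y'' + P_1(x) y' + P_2(x) y = 0 with P_1(x) = -3 + 2/x and P_2(x) = 2/x.
x = 0 is a singular point because the y'-coefficient -3 + 2/x has a pole at x = 0 and the y-coefficient 2/x has a pole at x = 0.
It is a regular singular point because x P_1(x) = p(x) = 2 - 3x and x^2 P_2(x) = q(x) = 2x are polynomials, hence analytic at x = 0.
p(0) = 2,  q(0) = 0.
Indicial equation: r(r-1) + p(0) r + q(0) = 0, i.e. r^2 + (p(0) - 1) r + q(0) = 0, i.e. r^2 + 1 r = 0.
Discriminant: (1)^2 - 4(0) = 1, so r = (-1 ± 1)/2.
Solving: r_1 = 0, r_2 = -1.

indicial: r^2 + 1 r = 0; roots r_1 = 0, r_2 = -1


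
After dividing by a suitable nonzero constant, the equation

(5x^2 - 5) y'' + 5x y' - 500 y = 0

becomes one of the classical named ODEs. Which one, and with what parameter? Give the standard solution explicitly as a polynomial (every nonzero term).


All three coefficients share the factor -5; dividing through by -5 gives  (1 - x^2) y'' - x y' + 100 y = 0.
This matches the Chebyshev equation (1 - x^2) y'' - x y' + n^2 y = 0 (note the -x y' term, not -2x y') with n^2 = 100, so n = 10; the polynomial solution is T_10(x).
With y = sum_k a_k x^k, matching x^k gives (k+2)(k+1) a_{k+2} = (k^2 - n^2) a_k = (k - 10)(k + 10) a_k. The right side vanishes at k = 10, so the series with the parity of 10 terminates at degree 10.
Standard normalization: leading coefficient of T_n is 2^(n-1), so a_10 = 2^9 = 512. Work downward with a_k = (k+1)(k+2) a_{k+2} / ((k - 10)(k + 10)):
  a_8 = (9)(10)(512) / ((8 - 10)(8 + 10)) = 46080/(-36) = -1280
  a_6 = (7)(8)(-1280) / ((6 - 10)(6 + 10)) = -71680/(-64) = 1120
  a_4 = (5)(6)(1120) / ((4 - 10)(4 + 10)) = 33600/(-84) = -400
  a_2 = (3)(4)(-400) / ((2 - 10)(2 + 10)) = -4800/(-96) = 50
  a_0 = (1)(2)(50) / ((0 - 10)(0 + 10)) = 100/(-100) = -1
Hence T_10(x) = 512 x^10 - 1280 x^8 + 1120 x^6 - 400 x^4 + 50 x^2 - 1.

T_10(x); series = 512 x^10 - 1280 x^8 + 1120 x^6 - 400 x^4 + 50 x^2 - 1


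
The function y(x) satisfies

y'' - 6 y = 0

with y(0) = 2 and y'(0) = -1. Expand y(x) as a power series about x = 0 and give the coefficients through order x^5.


Ansatz: y(x) = sum_{n>=0} a_n x^n, so y'(x) = sum_{n>=1} n a_n x^(n-1) and y''(x) = sum_{n>=2} n(n-1) a_n x^(n-2).
Substitute into P(x) y'' + Q(x) y' + R(x) y = 0 with P(x) = 1, Q(x) = 0, R(x) = -6, and match powers of x.
Initial conditions: a_0 = 2, a_1 = -1.
Setting the coefficient of each power of x to zero and solving order by order (substituting the coefficients already found):
  x^0: 2 a_2 - 6 a_0 = 0  ->  2 a_2 = 6 a_0 = 12  ->  a_2 = 6
  x^1: 6 a_3 - 6 a_1 = 0  ->  6 a_3 = 6 a_1 = -6  ->  a_3 = -1
  x^2: 12 a_4 - 6 a_2 = 0  ->  12 a_4 = 6 a_2 = 36  ->  a_4 = 3
  x^3: 20 a_5 - 6 a_3 = 0  ->  20 a_5 = 6 a_3 = -6  ->  a_5 = -3/10
Truncated series: y(x) = 2 - x + 6 x^2 - x^3 + 3 x^4 - (3/10) x^5 + O(x^6).

a_0 = 2; a_1 = -1; a_2 = 6; a_3 = -1; a_4 = 3; a_5 = -3/10


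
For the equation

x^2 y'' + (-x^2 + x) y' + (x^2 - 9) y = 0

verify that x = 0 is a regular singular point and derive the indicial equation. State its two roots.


Divide by x^2 to reach normal form y'' + P_1(x) y' + P_2(x) y = 0 with P_1(x) = -1 + 1/x and P_2(x) = 1 - 9/x^2.
x = 0 is a singular point because the y'-coefficient -1 + 1/x has a pole at x = 0 and the y-coefficient 1 - 9/x^2 has a pole at x = 0.
It is a regular singular point because x P_1(x) = p(x) = 1 - x and x^2 P_2(x) = q(x) = x^2 - 9 are polynomials, hence analytic at x = 0.
p(0) = 1,  q(0) = -9.
Indicial equation: r(r-1) + p(0) r + q(0) = 0, i.e. r^2 + (p(0) - 1) r + q(0) = 0, i.e. r^2 - 9 = 0.
Discriminant: (0)^2 - 4(-9) = 36, so r = (0 ± 6)/2.
Solving: r_1 = 3, r_2 = -3.

indicial: r^2 - 9 = 0; roots r_1 = 3, r_2 = -3


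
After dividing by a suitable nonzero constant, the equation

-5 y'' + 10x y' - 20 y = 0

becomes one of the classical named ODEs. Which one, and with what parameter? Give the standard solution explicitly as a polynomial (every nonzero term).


All three coefficients share the factor -5; dividing through by -5 gives  y'' - 2x y' + 4 y = 0.
This matches the Hermite equation y'' - 2x y' + 2n y = 0 with 2n = 4, so n = 2; the polynomial solution is H_2(x).
With y = sum_k a_k x^k, matching x^k gives (k+2)(k+1) a_{k+2} = 2(k - n) a_k = 2(k - 2) a_k. The right side vanishes at k = 2, so the series with the parity of 2 terminates at degree 2.
Standard normalization: leading coefficient of H_n is 2^n, so a_2 = 2^2 = 4. Work downward with a_k = (k+1)(k+2) a_{k+2} / (2(k - n)):
  a_0 = (1)(2)(4) / (2(0 - 2)) = 8/(-4) = -2
Hence H_2(x) = 4 x^2 - 2.

H_2(x); series = 4 x^2 - 2
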